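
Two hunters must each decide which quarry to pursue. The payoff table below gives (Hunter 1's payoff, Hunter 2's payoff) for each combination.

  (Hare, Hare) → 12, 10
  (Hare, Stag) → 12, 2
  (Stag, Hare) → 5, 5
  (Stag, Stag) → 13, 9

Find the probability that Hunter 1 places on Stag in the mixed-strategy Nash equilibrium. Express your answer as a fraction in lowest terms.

Hunter 1's mix p on Hare must make Hunter 2 indifferent between Hare and Stag.
Hunter 2's payoff from Hare: 10p + 5(1−p). From Stag: 2p + 9(1−p).
Set equal: 8p = 4(1−p) → p = 4/12 = 1/3.
Probability on Stag is 1 − 1/3 = 2/3.

2/3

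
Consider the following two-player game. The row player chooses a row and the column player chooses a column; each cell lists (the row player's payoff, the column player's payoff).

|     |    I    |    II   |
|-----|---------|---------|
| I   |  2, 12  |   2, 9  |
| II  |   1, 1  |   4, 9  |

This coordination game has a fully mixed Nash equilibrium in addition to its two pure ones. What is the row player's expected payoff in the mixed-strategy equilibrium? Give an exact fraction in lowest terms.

2

The column player mixes with probability q on I, chosen so the row player is indifferent: 2q + 2(1−q) = 1q + 4(1−q) gives q = 2/3.
The row player's expected payoff (from either row, since indifferent) is 2·2/3 + 2·1/3 = 2.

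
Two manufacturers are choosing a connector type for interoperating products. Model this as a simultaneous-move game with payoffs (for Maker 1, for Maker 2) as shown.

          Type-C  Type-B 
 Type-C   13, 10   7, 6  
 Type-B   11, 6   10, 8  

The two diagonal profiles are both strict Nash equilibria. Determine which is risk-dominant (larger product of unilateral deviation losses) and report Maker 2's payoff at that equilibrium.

10

At both Type-C: Maker 1 loses 13 − 11 = 2 by deviating; Maker 2 loses 10 − 6 = 4. Product = 2·4 = 8.
At both Type-B: Maker 1 loses 10 − 7 = 3 by deviating; Maker 2 loses 8 − 6 = 2. Product = 3·2 = 6.
8 > 6, so both Type-C is risk-dominant. Maker 2's payoff there is 10.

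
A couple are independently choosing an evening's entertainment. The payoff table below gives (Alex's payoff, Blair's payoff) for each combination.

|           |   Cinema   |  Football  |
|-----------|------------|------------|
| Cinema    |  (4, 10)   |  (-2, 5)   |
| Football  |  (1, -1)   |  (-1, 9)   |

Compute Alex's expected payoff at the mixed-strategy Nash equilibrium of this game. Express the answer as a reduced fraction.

Blair mixes with probability q on Cinema, chosen so Alex is indifferent: 4q + (-2)(1−q) = 1q + (-1)(1−q) gives q = 1/4.
Alex's expected payoff (from either row, since indifferent) is 4·1/4 + (-2)·3/4 = -1/2.

-1/2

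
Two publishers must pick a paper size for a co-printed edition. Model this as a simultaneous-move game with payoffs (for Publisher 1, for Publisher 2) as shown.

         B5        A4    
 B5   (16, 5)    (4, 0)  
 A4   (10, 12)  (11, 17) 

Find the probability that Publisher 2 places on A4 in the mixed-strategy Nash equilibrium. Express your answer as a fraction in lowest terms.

6/13

Publisher 2's mix q on B5 must make Publisher 1 indifferent between B5 and A4.
Publisher 1's payoff from B5: 16q + 4(1−q). From A4: 10q + 11(1−q).
Set equal: 6q = 7(1−q) → q = 7/13.
Probability on A4 is 1 − 7/13 = 6/13.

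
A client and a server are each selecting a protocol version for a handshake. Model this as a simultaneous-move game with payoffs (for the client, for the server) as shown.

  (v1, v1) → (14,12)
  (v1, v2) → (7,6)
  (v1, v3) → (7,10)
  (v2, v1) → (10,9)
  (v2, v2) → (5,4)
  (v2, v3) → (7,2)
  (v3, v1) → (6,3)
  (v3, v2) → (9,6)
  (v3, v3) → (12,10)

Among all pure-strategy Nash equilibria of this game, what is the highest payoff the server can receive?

Both v1 is a pure NE (the client: 14 ≥ 10; the server: 12 ≥ 10). The server gets 12.
Both v3 is a pure NE (the client: 12 ≥ 7; the server: 10 ≥ 6). The server gets 10.
Every other cell has a profitable deviation for at least one player. Highest of {12, 10} is 12.

12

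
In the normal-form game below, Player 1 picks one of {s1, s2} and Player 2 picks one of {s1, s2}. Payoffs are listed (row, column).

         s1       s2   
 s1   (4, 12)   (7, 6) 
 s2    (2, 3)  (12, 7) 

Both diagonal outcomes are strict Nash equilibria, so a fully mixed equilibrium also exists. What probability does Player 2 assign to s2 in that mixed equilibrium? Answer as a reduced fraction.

2/7

Player 2's mix q on s1 must make Player 1 indifferent between s1 and s2.
Player 1's payoff from s1: 4q + 7(1−q). From s2: 2q + 12(1−q).
Set equal: 2q = 5(1−q) → q = 5/7.
Probability on s2 is 1 − 5/7 = 2/7.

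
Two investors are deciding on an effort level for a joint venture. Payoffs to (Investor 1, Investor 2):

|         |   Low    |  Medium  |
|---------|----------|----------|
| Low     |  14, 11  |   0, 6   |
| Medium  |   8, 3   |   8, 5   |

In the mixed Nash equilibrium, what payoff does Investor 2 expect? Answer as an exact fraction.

37/7

Investor 1 mixes with probability p on Low, chosen so Investor 2 is indifferent: 11p + 3(1−p) = 6p + 5(1−p) gives p = 2/7.
Investor 2's expected payoff is 11·2/7 + 3·5/7 = 37/7.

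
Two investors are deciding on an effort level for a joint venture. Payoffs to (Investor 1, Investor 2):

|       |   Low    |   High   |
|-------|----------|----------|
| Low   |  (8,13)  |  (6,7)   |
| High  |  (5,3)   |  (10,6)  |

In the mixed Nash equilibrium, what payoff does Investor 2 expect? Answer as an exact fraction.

19/3

Investor 1 mixes with probability p on Low, chosen so Investor 2 is indifferent: 13p + 3(1−p) = 7p + 6(1−p) gives p = 1/3.
Investor 2's expected payoff is 13·1/3 + 3·2/3 = 19/3.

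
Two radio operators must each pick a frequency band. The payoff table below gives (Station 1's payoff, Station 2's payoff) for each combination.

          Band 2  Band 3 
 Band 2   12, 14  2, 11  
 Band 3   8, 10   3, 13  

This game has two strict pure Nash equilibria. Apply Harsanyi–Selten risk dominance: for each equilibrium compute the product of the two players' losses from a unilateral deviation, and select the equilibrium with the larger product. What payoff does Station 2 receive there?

14

At both Band 2: Station 1 loses 12 − 8 = 4 by deviating; Station 2 loses 14 − 11 = 3. Product = 4·3 = 12.
At both Band 3: Station 1 loses 3 − 2 = 1 by deviating; Station 2 loses 13 − 10 = 3. Product = 1·3 = 3.
12 > 3, so both Band 2 is risk-dominant. Station 2's payoff there is 14.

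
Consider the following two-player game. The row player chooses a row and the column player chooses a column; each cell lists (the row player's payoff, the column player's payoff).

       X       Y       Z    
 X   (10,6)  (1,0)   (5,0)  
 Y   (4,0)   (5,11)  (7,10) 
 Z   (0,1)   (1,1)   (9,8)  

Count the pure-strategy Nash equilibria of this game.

Both X: the row player gets 10 (best alternative 4); the column player gets 6 (best alternative 0). Neither deviates — NE.
Both Y: the row player gets 5 (best alternative 1); the column player gets 11 (best alternative 10). Neither deviates — NE.
Both Z: the row player gets 9 (best alternative 7); the column player gets 8 (best alternative 1). Neither deviates — NE.
(Y, X) is not a NE: the row player would switch to X (10 > 4).
No other cell survives both best-response checks, so there are 3 pure NE.

3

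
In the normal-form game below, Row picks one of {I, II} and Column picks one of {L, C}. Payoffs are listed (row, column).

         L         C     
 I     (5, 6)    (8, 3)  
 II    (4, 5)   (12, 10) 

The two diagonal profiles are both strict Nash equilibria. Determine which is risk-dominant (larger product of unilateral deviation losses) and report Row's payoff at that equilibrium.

At (I, L): Row loses 5 − 4 = 1 by deviating; Column loses 6 − 3 = 3. Product = 1·3 = 3.
At (II, C): Row loses 12 − 8 = 4 by deviating; Column loses 10 − 5 = 5. Product = 4·5 = 20.
20 > 3, so (II, C) is risk-dominant. Row's payoff there is 12.

12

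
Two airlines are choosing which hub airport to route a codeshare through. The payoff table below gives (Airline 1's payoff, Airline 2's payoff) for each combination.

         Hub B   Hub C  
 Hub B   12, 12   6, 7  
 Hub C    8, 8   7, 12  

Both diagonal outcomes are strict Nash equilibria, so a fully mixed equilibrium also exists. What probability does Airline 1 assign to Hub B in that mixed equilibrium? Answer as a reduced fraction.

4/9

Airline 1's mix p on Hub B must make Airline 2 indifferent between Hub B and Hub C.
Airline 2's payoff from Hub B: 12p + 8(1−p). From Hub C: 7p + 12(1−p).
Set equal: 5p = 4(1−p) → p = 4/9.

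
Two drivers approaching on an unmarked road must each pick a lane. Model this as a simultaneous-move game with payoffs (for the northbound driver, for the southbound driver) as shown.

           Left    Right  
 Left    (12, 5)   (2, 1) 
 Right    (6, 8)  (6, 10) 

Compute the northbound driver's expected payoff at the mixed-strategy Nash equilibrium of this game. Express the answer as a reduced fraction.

6

The southbound driver mixes with probability q on Left, chosen so the northbound driver is indifferent: 12q + 2(1−q) = 6q + 6(1−q) gives q = 2/5.
The northbound driver's expected payoff (from either row, since indifferent) is 12·2/5 + 2·3/5 = 6.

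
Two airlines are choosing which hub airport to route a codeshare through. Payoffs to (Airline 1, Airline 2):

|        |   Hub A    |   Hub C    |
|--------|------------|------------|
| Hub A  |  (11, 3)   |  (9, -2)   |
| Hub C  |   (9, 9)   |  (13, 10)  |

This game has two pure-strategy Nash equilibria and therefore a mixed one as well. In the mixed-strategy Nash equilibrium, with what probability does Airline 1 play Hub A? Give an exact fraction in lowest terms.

1/6

Airline 1's mix p on Hub A must make Airline 2 indifferent between Hub A and Hub C.
Airline 2's payoff from Hub A: 3p + 9(1−p). From Hub C: (-2)p + 10(1−p).
Set equal: 5p = 1(1−p) → p = 1/6.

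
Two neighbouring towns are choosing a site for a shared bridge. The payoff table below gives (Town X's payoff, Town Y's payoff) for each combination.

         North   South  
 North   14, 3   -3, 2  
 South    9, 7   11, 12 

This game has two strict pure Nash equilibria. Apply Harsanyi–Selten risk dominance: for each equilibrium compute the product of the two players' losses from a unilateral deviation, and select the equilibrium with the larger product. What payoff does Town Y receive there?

12

At both North: Town X loses 14 − 9 = 5 by deviating; Town Y loses 3 − 2 = 1. Product = 5·1 = 5.
At both South: Town X loses 11 − (-3) = 14 by deviating; Town Y loses 12 − 7 = 5. Product = 14·5 = 70.
70 > 5, so both South is risk-dominant. Town Y's payoff there is 12.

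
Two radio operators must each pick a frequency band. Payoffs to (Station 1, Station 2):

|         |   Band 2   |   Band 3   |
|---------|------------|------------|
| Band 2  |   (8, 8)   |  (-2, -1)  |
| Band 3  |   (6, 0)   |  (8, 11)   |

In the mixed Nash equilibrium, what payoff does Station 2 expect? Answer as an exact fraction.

22/5

Station 1 mixes with probability p on Band 2, chosen so Station 2 is indifferent: 8p + 0(1−p) = (-1)p + 11(1−p) gives p = 11/20.
Station 2's expected payoff is 8·11/20 + 0·9/20 = 22/5.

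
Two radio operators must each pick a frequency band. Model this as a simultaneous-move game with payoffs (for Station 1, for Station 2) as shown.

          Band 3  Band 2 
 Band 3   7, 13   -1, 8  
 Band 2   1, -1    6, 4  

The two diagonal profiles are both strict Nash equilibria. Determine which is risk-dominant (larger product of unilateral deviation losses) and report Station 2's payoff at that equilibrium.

4

At both Band 3: Station 1 loses 7 − 1 = 6 by deviating; Station 2 loses 13 − 8 = 5. Product = 6·5 = 30.
At both Band 2: Station 1 loses 6 − (-1) = 7 by deviating; Station 2 loses 4 − (-1) = 5. Product = 7·5 = 35.
35 > 30, so both Band 2 is risk-dominant. Station 2's payoff there is 4.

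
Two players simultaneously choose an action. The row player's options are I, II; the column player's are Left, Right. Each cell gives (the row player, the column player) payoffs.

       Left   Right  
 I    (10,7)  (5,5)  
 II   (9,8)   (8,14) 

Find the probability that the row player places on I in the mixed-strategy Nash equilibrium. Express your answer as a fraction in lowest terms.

3/4

The row player's mix p on I must make the column player indifferent between Left and Right.
The column player's payoff from Left: 7p + 8(1−p). From Right: 5p + 14(1−p).
Set equal: 2p = 6(1−p) → p = 6/8 = 3/4.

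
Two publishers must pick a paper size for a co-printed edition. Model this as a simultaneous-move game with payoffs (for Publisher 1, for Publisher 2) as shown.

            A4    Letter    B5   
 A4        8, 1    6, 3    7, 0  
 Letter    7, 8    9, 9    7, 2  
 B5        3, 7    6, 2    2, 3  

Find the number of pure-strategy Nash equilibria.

Both Letter: Publisher 1 gets 9 (best alternative 6); Publisher 2 gets 9 (best alternative 8). Neither deviates — NE.
Both B5 is not a NE: Publisher 1 would switch to A4 (7 > 2).
No other cell survives both best-response checks, so there is 1 pure NE.

1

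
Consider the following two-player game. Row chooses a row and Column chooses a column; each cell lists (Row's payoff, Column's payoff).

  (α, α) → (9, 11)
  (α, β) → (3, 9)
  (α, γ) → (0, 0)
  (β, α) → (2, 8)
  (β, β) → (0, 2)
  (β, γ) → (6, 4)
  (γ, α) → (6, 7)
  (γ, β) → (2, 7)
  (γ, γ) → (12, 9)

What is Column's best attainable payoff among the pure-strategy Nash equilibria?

11

Both α is a pure NE (Row: 9 ≥ 6; Column: 11 ≥ 9). Column gets 11.
Both γ is a pure NE (Row: 12 ≥ 6; Column: 9 ≥ 7). Column gets 9.
Every other cell has a profitable deviation for at least one player. Highest of {11, 9} is 11.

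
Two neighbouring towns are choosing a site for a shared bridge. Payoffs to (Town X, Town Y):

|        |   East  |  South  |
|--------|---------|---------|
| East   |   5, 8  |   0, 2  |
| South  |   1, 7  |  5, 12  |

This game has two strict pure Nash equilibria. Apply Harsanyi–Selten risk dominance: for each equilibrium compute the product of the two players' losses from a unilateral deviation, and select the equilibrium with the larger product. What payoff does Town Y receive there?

At both East: Town X loses 5 − 1 = 4 by deviating; Town Y loses 8 − 2 = 6. Product = 4·6 = 24.
At both South: Town X loses 5 − 0 = 5 by deviating; Town Y loses 12 − 7 = 5. Product = 5·5 = 25.
25 > 24, so both South is risk-dominant. Town Y's payoff there is 12.

12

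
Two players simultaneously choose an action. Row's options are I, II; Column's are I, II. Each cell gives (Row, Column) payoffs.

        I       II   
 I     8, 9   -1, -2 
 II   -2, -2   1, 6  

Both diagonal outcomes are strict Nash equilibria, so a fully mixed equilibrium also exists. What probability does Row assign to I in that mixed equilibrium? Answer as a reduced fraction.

Row's mix p on I must make Column indifferent between I and II.
Column's payoff from I: 9p + (-2)(1−p). From II: (-2)p + 6(1−p).
Set equal: 11p = 8(1−p) → p = 8/19.

8/19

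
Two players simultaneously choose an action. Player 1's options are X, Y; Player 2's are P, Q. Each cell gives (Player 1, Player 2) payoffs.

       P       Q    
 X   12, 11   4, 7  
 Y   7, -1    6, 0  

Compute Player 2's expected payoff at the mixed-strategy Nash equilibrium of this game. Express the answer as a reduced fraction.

Player 1 mixes with probability p on X, chosen so Player 2 is indifferent: 11p + (-1)(1−p) = 7p + 0(1−p) gives p = 1/5.
Player 2's expected payoff is 11·1/5 + (-1)·4/5 = 7/5.

7/5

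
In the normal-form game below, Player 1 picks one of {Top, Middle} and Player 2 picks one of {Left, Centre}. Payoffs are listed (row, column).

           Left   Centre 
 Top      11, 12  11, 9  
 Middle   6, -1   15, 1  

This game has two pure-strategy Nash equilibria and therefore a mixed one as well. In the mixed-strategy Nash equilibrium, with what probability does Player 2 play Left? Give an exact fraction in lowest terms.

4/9

Player 2's mix q on Left must make Player 1 indifferent between Top and Middle.
Player 1's payoff from Top: 11q + 11(1−q). From Middle: 6q + 15(1−q).
Set equal: 5q = 4(1−q) → q = 4/9.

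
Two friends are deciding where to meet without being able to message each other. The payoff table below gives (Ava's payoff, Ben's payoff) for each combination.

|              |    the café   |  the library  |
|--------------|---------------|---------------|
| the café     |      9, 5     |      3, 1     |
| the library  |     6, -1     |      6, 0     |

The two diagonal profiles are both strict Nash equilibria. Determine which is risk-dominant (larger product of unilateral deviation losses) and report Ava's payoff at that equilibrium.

9

At both the café: Ava loses 9 − 6 = 3 by deviating; Ben loses 5 − 1 = 4. Product = 3·4 = 12.
At both the library: Ava loses 6 − 3 = 3 by deviating; Ben loses 0 − (-1) = 1. Product = 3·1 = 3.
12 > 3, so both the café is risk-dominant. Ava's payoff there is 9.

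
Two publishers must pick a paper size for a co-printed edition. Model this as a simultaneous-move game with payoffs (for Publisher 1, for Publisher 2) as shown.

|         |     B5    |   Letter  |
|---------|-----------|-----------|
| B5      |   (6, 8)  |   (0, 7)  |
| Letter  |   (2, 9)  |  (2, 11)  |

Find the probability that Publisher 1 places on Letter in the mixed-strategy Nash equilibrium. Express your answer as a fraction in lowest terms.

1/3

Publisher 1's mix p on B5 must make Publisher 2 indifferent between B5 and Letter.
Publisher 2's payoff from B5: 8p + 9(1−p). From Letter: 7p + 11(1−p).
Set equal: 1p = 2(1−p) → p = 2/3.
Probability on Letter is 1 − 2/3 = 1/3.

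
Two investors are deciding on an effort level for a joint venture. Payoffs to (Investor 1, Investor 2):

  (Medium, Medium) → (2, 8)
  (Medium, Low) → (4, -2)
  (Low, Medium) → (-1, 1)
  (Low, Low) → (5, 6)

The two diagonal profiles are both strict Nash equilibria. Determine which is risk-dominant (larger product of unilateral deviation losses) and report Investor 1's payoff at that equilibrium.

At both Medium: Investor 1 loses 2 − (-1) = 3 by deviating; Investor 2 loses 8 − (-2) = 10. Product = 3·10 = 30.
At both Low: Investor 1 loses 5 − 4 = 1 by deviating; Investor 2 loses 6 − 1 = 5. Product = 1·5 = 5.
30 > 5, so both Medium is risk-dominant. Investor 1's payoff there is 2.

2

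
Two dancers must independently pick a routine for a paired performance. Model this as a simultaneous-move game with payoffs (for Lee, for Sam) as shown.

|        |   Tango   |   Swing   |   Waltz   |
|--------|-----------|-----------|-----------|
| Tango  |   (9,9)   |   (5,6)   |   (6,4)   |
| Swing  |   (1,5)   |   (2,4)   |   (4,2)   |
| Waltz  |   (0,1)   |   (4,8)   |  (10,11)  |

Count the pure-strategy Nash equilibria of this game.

2

Both Tango: Lee gets 9 (best alternative 1); Sam gets 9 (best alternative 6). Neither deviates — NE.
Both Waltz: Lee gets 10 (best alternative 6); Sam gets 11 (best alternative 8). Neither deviates — NE.
Both Swing is not a NE: Lee would switch to Tango (5 > 2).
No other cell survives both best-response checks, so there are 2 pure NE.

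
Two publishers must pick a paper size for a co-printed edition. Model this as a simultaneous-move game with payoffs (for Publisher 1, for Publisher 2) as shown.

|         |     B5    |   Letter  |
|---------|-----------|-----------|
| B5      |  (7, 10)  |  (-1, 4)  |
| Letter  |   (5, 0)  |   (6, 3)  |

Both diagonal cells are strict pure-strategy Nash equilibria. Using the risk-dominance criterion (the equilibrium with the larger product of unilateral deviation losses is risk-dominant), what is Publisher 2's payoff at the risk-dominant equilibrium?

At both B5: Publisher 1 loses 7 − 5 = 2 by deviating; Publisher 2 loses 10 − 4 = 6. Product = 2·6 = 12.
At both Letter: Publisher 1 loses 6 − (-1) = 7 by deviating; Publisher 2 loses 3 − 0 = 3. Product = 7·3 = 21.
21 > 12, so both Letter is risk-dominant. Publisher 2's payoff there is 3.

3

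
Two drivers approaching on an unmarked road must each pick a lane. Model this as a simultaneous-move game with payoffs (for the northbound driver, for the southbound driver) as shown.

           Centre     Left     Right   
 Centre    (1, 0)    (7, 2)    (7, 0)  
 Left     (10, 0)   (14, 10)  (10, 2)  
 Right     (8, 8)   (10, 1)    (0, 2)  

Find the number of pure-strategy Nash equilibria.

1

Both Left: the northbound driver gets 14 (best alternative 10); the southbound driver gets 10 (best alternative 2). Neither deviates — NE.
Both Right is not a NE: the northbound driver would switch to Left (10 > 0).
No other cell survives both best-response checks, so there is 1 pure NE.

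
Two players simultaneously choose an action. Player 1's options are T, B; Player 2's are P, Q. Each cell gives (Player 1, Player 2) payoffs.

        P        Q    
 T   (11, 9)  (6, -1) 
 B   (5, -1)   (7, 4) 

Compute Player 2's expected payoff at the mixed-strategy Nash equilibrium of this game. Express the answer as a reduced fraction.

Player 1 mixes with probability p on T, chosen so Player 2 is indifferent: 9p + (-1)(1−p) = (-1)p + 4(1−p) gives p = 1/3.
Player 2's expected payoff is 9·1/3 + (-1)·2/3 = 7/3.

7/3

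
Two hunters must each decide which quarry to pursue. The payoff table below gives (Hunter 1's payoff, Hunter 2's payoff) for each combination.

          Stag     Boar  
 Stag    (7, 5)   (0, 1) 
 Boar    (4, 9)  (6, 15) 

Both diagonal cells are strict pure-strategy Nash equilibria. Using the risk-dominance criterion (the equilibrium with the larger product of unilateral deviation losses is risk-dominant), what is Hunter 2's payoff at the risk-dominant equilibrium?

15

At both Stag: Hunter 1 loses 7 − 4 = 3 by deviating; Hunter 2 loses 5 − 1 = 4. Product = 3·4 = 12.
At both Boar: Hunter 1 loses 6 − 0 = 6 by deviating; Hunter 2 loses 15 − 9 = 6. Product = 6·6 = 36.
36 > 12, so both Boar is risk-dominant. Hunter 2's payoff there is 15.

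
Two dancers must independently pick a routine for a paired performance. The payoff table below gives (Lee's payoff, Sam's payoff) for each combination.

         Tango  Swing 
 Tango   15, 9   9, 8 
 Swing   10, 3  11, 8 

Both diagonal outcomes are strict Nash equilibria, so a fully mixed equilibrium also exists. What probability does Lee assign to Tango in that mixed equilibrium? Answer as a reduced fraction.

5/6

Lee's mix p on Tango must make Sam indifferent between Tango and Swing.
Sam's payoff from Tango: 9p + 3(1−p). From Swing: 8p + 8(1−p).
Set equal: 1p = 5(1−p) → p = 5/6.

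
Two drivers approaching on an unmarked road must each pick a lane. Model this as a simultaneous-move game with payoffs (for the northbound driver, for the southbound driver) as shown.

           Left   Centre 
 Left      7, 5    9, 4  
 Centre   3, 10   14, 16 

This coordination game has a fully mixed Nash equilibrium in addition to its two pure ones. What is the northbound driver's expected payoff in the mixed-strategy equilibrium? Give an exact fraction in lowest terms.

71/9

The southbound driver mixes with probability q on Left, chosen so the northbound driver is indifferent: 7q + 9(1−q) = 3q + 14(1−q) gives q = 5/9.
The northbound driver's expected payoff (from either row, since indifferent) is 7·5/9 + 9·4/9 = 71/9.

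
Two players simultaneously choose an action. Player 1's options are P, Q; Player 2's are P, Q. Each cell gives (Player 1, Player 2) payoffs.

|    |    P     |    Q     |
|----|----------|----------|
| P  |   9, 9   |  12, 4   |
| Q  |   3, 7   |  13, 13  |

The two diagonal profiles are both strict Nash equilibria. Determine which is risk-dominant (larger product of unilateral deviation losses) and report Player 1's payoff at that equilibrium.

9

At both P: Player 1 loses 9 − 3 = 6 by deviating; Player 2 loses 9 − 4 = 5. Product = 6·5 = 30.
At both Q: Player 1 loses 13 − 12 = 1 by deviating; Player 2 loses 13 − 7 = 6. Product = 1·6 = 6.
30 > 6, so both P is risk-dominant. Player 1's payoff there is 9.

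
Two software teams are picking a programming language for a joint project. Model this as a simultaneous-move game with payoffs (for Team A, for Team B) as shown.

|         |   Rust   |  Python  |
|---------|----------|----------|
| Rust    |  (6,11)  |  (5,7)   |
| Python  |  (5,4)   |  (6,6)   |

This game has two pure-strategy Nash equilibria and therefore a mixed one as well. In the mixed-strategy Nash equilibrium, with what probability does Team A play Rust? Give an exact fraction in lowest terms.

Team A's mix p on Rust must make Team B indifferent between Rust and Python.
Team B's payoff from Rust: 11p + 4(1−p). From Python: 7p + 6(1−p).
Set equal: 4p = 2(1−p) → p = 2/6 = 1/3.

1/3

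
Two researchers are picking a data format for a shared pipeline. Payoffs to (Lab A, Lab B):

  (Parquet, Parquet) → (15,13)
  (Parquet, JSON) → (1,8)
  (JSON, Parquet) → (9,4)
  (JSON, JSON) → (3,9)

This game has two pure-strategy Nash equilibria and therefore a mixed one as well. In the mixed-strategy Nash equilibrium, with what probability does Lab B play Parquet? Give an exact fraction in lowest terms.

1/4

Lab B's mix q on Parquet must make Lab A indifferent between Parquet and JSON.
Lab A's payoff from Parquet: 15q + 1(1−q). From JSON: 9q + 3(1−q).
Set equal: 6q = 2(1−q) → q = 2/8 = 1/4.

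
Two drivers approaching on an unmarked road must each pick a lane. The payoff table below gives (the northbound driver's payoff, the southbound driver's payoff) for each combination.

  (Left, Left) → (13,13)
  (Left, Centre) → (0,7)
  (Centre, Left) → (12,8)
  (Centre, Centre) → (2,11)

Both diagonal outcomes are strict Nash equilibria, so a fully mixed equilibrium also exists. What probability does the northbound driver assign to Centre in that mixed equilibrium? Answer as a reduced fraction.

2/3

The northbound driver's mix p on Left must make the southbound driver indifferent between Left and Centre.
The southbound driver's payoff from Left: 13p + 8(1−p). From Centre: 7p + 11(1−p).
Set equal: 6p = 3(1−p) → p = 3/9 = 1/3.
Probability on Centre is 1 − 1/3 = 2/3.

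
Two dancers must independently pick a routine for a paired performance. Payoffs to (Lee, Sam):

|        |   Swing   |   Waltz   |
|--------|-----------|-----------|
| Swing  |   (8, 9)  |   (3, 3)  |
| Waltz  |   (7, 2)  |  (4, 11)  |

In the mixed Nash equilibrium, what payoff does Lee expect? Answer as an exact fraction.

Sam mixes with probability q on Swing, chosen so Lee is indifferent: 8q + 3(1−q) = 7q + 4(1−q) gives q = 1/2.
Lee's expected payoff (from either row, since indifferent) is 8·1/2 + 3·1/2 = 11/2.

11/2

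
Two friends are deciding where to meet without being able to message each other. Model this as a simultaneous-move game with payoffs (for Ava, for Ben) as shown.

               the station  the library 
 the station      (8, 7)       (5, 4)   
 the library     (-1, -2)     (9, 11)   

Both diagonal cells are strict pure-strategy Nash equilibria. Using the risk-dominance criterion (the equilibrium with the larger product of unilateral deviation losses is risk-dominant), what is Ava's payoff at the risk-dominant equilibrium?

9

At both the station: Ava loses 8 − (-1) = 9 by deviating; Ben loses 7 − 4 = 3. Product = 9·3 = 27.
At both the library: Ava loses 9 − 5 = 4 by deviating; Ben loses 11 − (-2) = 13. Product = 4·13 = 52.
52 > 27, so both the library is risk-dominant. Ava's payoff there is 9.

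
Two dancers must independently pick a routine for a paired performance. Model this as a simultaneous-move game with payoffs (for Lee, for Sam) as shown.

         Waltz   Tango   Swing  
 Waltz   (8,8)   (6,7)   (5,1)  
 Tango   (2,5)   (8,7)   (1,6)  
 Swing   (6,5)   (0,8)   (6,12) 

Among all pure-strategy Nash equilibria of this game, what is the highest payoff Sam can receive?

12

Both Waltz is a pure NE (Lee: 8 ≥ 6; Sam: 8 ≥ 7). Sam gets 8.
Both Tango is a pure NE (Lee: 8 ≥ 6; Sam: 7 ≥ 6). Sam gets 7.
Both Swing is a pure NE (Lee: 6 ≥ 5; Sam: 12 ≥ 8). Sam gets 12.
Every other cell has a profitable deviation for at least one player. Highest of {8, 7, 12} is 12.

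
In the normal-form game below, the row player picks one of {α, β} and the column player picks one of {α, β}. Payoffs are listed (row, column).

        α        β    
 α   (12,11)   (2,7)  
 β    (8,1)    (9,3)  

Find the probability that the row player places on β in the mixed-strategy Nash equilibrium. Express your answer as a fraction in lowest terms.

The row player's mix p on α must make the column player indifferent between α and β.
The column player's payoff from α: 11p + 1(1−p). From β: 7p + 3(1−p).
Set equal: 4p = 2(1−p) → p = 2/6 = 1/3.
Probability on β is 1 − 1/3 = 2/3.

2/3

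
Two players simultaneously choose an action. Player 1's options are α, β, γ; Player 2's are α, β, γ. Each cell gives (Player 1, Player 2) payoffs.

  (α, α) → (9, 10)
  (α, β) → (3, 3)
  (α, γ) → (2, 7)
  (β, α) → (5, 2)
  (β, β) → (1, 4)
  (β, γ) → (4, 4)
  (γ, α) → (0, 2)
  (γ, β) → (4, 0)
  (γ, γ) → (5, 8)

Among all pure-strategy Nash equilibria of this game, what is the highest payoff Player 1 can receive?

Both α is a pure NE (Player 1: 9 ≥ 5; Player 2: 10 ≥ 7). Player 1 gets 9.
Both γ is a pure NE (Player 1: 5 ≥ 4; Player 2: 8 ≥ 2). Player 1 gets 5.
Every other cell has a profitable deviation for at least one player. Highest of {9, 5} is 9.

9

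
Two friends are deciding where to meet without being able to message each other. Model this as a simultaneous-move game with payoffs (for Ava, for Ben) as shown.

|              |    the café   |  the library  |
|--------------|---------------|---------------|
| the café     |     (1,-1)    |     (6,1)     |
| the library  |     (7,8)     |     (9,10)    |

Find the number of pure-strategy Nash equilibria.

1

Both the library: Ava gets 9 (best alternative 6); Ben gets 10 (best alternative 8). Neither deviates — NE.
Both the café is not a NE: Ava would switch to the library (7 > 1).
No other cell survives both best-response checks, so there is 1 pure NE.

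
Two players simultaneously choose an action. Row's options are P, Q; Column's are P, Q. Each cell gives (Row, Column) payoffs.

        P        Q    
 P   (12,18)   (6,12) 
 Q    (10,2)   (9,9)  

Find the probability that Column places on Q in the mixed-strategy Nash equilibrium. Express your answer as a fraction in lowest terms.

Column's mix q on P must make Row indifferent between P and Q.
Row's payoff from P: 12q + 6(1−q). From Q: 10q + 9(1−q).
Set equal: 2q = 3(1−q) → q = 3/5.
Probability on Q is 1 − 3/5 = 2/5.

2/5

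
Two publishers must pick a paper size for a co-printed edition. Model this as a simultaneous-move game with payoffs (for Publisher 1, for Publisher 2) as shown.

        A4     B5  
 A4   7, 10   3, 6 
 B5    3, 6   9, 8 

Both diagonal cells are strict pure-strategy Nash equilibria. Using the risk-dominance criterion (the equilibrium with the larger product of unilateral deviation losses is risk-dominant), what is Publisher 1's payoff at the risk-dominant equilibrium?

7

At both A4: Publisher 1 loses 7 − 3 = 4 by deviating; Publisher 2 loses 10 − 6 = 4. Product = 4·4 = 16.
At both B5: Publisher 1 loses 9 − 3 = 6 by deviating; Publisher 2 loses 8 − 6 = 2. Product = 6·2 = 12.
16 > 12, so both A4 is risk-dominant. Publisher 1's payoff there is 7.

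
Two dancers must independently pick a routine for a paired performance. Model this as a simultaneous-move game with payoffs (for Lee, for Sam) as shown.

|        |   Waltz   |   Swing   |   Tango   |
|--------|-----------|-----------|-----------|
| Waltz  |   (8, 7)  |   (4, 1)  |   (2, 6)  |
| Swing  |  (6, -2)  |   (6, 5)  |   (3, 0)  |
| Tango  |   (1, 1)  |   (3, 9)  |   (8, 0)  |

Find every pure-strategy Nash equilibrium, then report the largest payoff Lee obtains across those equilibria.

8

Both Waltz is a pure NE (Lee: 8 ≥ 6; Sam: 7 ≥ 6). Lee gets 8.
Both Swing is a pure NE (Lee: 6 ≥ 4; Sam: 5 ≥ 0). Lee gets 6.
Every other cell has a profitable deviation for at least one player. Highest of {8, 6} is 8.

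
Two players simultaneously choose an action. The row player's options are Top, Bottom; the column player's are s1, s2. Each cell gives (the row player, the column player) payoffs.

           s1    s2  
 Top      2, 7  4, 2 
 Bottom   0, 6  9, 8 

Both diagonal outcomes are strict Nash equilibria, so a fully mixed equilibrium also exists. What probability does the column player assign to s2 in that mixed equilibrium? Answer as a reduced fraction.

2/7

The column player's mix q on s1 must make the row player indifferent between Top and Bottom.
The row player's payoff from Top: 2q + 4(1−q). From Bottom: 0q + 9(1−q).
Set equal: 2q = 5(1−q) → q = 5/7.
Probability on s2 is 1 − 5/7 = 2/7.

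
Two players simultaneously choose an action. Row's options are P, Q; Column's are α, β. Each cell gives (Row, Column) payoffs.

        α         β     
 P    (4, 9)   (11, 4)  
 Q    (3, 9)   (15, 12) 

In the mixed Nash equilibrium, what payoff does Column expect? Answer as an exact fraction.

9

Row mixes with probability p on P, chosen so Column is indifferent: 9p + 9(1−p) = 4p + 12(1−p) gives p = 3/8.
Column's expected payoff is 9·3/8 + 9·5/8 = 9.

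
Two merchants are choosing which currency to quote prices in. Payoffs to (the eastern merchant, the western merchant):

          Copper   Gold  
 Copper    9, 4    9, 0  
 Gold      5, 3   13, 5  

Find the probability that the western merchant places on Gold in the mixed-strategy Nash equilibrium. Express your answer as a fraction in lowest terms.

The western merchant's mix q on Copper must make the eastern merchant indifferent between Copper and Gold.
The eastern merchant's payoff from Copper: 9q + 9(1−q). From Gold: 5q + 13(1−q).
Set equal: 4q = 4(1−q) → q = 4/8 = 1/2.
Probability on Gold is 1 − 1/2 = 1/2.

1/2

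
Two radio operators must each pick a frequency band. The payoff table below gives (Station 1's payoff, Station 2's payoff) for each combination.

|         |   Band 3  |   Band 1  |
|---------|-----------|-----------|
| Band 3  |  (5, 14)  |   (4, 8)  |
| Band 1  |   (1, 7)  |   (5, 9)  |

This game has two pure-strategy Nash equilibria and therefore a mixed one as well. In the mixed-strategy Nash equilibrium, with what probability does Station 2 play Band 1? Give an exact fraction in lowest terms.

4/5

Station 2's mix q on Band 3 must make Station 1 indifferent between Band 3 and Band 1.
Station 1's payoff from Band 3: 5q + 4(1−q). From Band 1: 1q + 5(1−q).
Set equal: 4q = 1(1−q) → q = 1/5.
Probability on Band 1 is 1 − 1/5 = 4/5.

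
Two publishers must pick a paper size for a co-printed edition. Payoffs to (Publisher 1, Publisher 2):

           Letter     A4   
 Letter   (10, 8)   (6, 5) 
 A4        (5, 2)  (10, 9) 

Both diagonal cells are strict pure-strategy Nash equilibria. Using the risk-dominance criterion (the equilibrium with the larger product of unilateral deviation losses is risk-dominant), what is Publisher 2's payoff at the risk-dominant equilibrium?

At both Letter: Publisher 1 loses 10 − 5 = 5 by deviating; Publisher 2 loses 8 − 5 = 3. Product = 5·3 = 15.
At both A4: Publisher 1 loses 10 − 6 = 4 by deviating; Publisher 2 loses 9 − 2 = 7. Product = 4·7 = 28.
28 > 15, so both A4 is risk-dominant. Publisher 2's payoff there is 9.

9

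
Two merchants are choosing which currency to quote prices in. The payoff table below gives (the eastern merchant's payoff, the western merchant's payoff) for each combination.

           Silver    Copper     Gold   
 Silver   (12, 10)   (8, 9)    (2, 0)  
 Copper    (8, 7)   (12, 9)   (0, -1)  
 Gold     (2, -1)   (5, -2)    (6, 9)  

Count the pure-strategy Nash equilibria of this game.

Both Silver: the eastern merchant gets 12 (best alternative 8); the western merchant gets 10 (best alternative 9). Neither deviates — NE.
Both Copper: the eastern merchant gets 12 (best alternative 8); the western merchant gets 9 (best alternative 7). Neither deviates — NE.
Both Gold: the eastern merchant gets 6 (best alternative 2); the western merchant gets 9 (best alternative -1). Neither deviates — NE.
(Gold, Silver) is not a NE: the eastern merchant would switch to Silver (12 > 2).
No other cell survives both best-response checks, so there are 3 pure NE.

3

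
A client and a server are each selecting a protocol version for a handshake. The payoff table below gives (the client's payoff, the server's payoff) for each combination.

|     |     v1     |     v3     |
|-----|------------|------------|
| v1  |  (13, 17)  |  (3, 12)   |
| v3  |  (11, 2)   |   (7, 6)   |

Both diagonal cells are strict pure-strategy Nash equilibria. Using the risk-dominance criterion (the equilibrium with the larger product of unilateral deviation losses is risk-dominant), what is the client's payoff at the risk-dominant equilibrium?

7

At both v1: the client loses 13 − 11 = 2 by deviating; the server loses 17 − 12 = 5. Product = 2·5 = 10.
At both v3: the client loses 7 − 3 = 4 by deviating; the server loses 6 − 2 = 4. Product = 4·4 = 16.
16 > 10, so both v3 is risk-dominant. The client's payoff there is 7.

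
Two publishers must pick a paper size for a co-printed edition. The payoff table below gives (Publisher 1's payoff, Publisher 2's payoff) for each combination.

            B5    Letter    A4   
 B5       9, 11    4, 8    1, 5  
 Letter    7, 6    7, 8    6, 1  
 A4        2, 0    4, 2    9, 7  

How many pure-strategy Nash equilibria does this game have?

Both B5: Publisher 1 gets 9 (best alternative 7); Publisher 2 gets 11 (best alternative 8). Neither deviates — NE.
Both Letter: Publisher 1 gets 7 (best alternative 4); Publisher 2 gets 8 (best alternative 6). Neither deviates — NE.
Both A4: Publisher 1 gets 9 (best alternative 6); Publisher 2 gets 7 (best alternative 2). Neither deviates — NE.
(Letter, B5) is not a NE: Publisher 1 would switch to B5 (9 > 7).
No other cell survives both best-response checks, so there are 3 pure NE.

3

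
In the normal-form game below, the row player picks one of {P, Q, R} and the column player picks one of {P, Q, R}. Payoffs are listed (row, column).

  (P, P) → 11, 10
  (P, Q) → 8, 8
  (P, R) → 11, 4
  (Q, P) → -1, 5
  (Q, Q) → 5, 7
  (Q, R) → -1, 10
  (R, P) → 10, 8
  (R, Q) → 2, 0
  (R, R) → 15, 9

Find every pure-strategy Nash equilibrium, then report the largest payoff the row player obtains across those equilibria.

15

Both P is a pure NE (the row player: 11 ≥ 10; the column player: 10 ≥ 8). The row player gets 11.
Both R is a pure NE (the row player: 15 ≥ 11; the column player: 9 ≥ 8). The row player gets 15.
Every other cell has a profitable deviation for at least one player. Highest of {11, 15} is 15.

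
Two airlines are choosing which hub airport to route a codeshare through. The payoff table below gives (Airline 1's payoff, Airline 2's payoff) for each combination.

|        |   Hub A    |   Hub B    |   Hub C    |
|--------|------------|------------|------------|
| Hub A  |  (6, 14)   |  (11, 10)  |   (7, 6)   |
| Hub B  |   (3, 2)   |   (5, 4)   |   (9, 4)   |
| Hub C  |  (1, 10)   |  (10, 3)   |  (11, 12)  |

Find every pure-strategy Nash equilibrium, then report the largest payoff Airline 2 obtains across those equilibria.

Both Hub A is a pure NE (Airline 1: 6 ≥ 3; Airline 2: 14 ≥ 10). Airline 2 gets 14.
Both Hub C is a pure NE (Airline 1: 11 ≥ 9; Airline 2: 12 ≥ 10). Airline 2 gets 12.
Every other cell has a profitable deviation for at least one player. Highest of {14, 12} is 14.

14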